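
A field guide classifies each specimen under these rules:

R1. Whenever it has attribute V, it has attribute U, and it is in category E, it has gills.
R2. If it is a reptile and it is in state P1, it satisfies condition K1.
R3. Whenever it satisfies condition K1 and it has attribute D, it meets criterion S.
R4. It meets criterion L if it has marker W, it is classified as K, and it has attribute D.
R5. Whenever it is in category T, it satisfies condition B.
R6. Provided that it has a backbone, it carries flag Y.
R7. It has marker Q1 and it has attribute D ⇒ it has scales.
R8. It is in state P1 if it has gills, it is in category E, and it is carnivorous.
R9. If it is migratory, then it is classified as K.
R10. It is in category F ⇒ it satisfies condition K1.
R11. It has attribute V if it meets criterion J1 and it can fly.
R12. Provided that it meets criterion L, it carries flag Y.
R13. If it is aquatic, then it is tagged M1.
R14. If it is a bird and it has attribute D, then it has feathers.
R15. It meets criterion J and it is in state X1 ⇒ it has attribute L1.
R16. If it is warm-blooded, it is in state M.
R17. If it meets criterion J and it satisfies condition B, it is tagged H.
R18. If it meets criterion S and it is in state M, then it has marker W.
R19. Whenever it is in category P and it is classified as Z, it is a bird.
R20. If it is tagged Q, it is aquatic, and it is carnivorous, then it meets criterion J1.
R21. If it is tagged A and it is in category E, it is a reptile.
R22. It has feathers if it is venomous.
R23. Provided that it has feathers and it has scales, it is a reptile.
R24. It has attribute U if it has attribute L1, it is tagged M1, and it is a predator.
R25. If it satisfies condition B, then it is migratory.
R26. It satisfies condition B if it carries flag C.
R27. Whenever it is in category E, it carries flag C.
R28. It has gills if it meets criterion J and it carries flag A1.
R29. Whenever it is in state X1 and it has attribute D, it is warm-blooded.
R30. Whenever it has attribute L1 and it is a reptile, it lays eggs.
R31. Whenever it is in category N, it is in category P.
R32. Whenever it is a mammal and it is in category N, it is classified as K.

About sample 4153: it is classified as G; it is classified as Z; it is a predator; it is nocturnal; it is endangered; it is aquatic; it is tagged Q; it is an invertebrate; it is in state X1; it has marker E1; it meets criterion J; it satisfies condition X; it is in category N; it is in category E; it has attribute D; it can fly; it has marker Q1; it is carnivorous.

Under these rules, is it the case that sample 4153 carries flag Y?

Yes

By R7 (it has marker Q1, it has attribute D): it has scales.
By R13 (it is aquatic): it is tagged M1.
By R15 (it meets criterion J, it is in state X1): it has attribute L1.
By R20 (it is tagged Q, it is aquatic, it is carnivorous): it meets criterion J1.
By R24 (it has attribute L1, it is tagged M1, it is a predator): it has attribute U.
By R27 (it is in category E): it carries flag C.
By R29 (it is in state X1, it has attribute D): it is warm-blooded.
By R31 (it is in category N): it is in category P.
By R11 (it meets criterion J1, it can fly): it has attribute V.
By R16 (it is warm-blooded): it is in state M.
By R19 (it is in category P, it is classified as Z): it is a bird.
By R26 (it carries flag C): it satisfies condition B.
By R1 (it has attribute V, it has attribute U, it is in category E): it has gills.
By R8 (it has gills, it is in category E, it is carnivorous): it is in state P1.
By R14 (it is a bird, it has attribute D): it has feathers.
By R23 (it has feathers, it has scales): it is a reptile.
By R25 (it satisfies condition B): it is migratory.
By R2 (it is a reptile, it is in state P1): it satisfies condition K1.
By R3 (it satisfies condition K1, it has attribute D): it meets criterion S.
By R9 (it is migratory): it is classified as K.
By R18 (it meets criterion S, it is in state M): it has marker W.
By R4 (it has marker W, it is classified as K, it has attribute D): it meets criterion L.
By R12 (it meets criterion L): it carries flag Y.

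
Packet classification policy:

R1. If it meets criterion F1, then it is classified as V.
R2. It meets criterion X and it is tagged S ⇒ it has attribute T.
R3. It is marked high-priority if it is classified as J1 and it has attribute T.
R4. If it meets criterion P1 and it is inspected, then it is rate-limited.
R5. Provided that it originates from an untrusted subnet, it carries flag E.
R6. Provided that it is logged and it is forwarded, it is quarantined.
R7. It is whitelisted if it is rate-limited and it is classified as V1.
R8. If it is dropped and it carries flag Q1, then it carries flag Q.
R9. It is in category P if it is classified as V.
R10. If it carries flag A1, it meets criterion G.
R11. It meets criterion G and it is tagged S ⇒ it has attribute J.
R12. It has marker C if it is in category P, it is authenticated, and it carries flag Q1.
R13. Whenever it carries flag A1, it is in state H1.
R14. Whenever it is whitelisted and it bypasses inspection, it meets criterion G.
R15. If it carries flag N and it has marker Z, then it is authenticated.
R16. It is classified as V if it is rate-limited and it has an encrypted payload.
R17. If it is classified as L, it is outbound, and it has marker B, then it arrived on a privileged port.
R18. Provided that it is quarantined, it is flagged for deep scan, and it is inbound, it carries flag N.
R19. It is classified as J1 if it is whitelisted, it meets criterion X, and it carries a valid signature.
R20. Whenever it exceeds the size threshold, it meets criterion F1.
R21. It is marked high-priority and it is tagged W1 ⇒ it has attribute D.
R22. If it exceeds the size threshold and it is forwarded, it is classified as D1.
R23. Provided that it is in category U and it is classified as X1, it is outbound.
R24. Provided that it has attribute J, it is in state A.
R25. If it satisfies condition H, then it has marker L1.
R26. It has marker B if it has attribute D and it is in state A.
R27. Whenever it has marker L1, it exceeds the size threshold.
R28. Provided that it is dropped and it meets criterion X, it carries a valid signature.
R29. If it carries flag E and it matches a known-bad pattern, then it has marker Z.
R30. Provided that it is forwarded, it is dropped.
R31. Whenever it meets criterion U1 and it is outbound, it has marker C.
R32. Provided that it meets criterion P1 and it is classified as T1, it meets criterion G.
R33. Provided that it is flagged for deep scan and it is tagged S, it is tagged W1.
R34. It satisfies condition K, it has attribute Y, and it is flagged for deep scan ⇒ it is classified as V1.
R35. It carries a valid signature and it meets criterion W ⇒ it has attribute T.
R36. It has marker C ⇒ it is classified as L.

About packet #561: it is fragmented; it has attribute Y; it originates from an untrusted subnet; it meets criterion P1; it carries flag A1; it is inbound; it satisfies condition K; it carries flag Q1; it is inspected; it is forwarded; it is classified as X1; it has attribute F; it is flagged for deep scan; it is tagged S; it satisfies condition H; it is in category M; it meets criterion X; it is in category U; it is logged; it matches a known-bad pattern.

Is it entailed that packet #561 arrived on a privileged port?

Yes

By R2 (it meets criterion X, it is tagged S): it has attribute T.
By R4 (it meets criterion P1, it is inspected): it is rate-limited.
By R5 (it originates from an untrusted subnet): it carries flag E.
By R6 (it is logged, it is forwarded): it is quarantined.
By R10 (it carries flag A1): it meets criterion G.
By R11 (it meets criterion G, it is tagged S): it has attribute J.
By R18 (it is quarantined, it is flagged for deep scan, it is inbound): it carries flag N.
By R23 (it is in category U, it is classified as X1): it is outbound.
By R24 (it has attribute J): it is in state A.
By R25 (it satisfies condition H): it has marker L1.
By R27 (it has marker L1): it exceeds the size threshold.
By R29 (it carries flag E, it matches a known-bad pattern): it has marker Z.
By R30 (it is forwarded): it is dropped.
By R33 (it is flagged for deep scan, it is tagged S): it is tagged W1.
By R34 (it satisfies condition K, it has attribute Y, it is flagged for deep scan): it is classified as V1.
By R7 (it is rate-limited, it is classified as V1): it is whitelisted.
By R15 (it carries flag N, it has marker Z): it is authenticated.
By R20 (it exceeds the size threshold): it meets criterion F1.
By R28 (it is dropped, it meets criterion X): it carries a valid signature.
By R1 (it meets criterion F1): it is classified as V.
By R9 (it is classified as V): it is in category P.
By R12 (it is in category P, it is authenticated, it carries flag Q1): it has marker C.
By R19 (it is whitelisted, it meets criterion X, it carries a valid signature): it is classified as J1.
By R36 (it has marker C): it is classified as L.
By R3 (it is classified as J1, it has attribute T): it is marked high-priority.
By R21 (it is marked high-priority, it is tagged W1): it has attribute D.
By R26 (it has attribute D, it is in state A): it has marker B.
By R17 (it is classified as L, it is outbound, it has marker B): it arrived on a privileged port.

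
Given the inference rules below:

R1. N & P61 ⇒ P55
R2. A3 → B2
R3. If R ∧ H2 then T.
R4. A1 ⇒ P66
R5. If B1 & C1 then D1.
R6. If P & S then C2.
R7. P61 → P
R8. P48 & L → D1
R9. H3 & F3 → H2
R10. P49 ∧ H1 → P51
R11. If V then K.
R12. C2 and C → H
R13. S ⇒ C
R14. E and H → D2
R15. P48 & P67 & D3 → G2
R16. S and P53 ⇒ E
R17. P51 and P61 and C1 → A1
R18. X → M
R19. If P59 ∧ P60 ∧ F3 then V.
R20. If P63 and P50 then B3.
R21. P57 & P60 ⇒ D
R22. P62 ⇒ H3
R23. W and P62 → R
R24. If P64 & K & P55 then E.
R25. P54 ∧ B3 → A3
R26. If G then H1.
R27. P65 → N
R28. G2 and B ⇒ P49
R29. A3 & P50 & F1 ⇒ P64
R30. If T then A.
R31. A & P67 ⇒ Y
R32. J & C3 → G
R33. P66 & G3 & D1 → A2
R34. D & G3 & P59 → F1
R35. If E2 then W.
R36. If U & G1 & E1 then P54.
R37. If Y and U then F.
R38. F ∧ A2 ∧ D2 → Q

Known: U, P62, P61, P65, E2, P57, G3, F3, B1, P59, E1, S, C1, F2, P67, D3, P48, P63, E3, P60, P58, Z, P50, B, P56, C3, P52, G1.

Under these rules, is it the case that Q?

Forward chaining from the given facts derives: D1, P, C, G2, V, B3, D, H3, N, P49, F1, W, P54, P55, C2, H2, K, H, R, A3, P64, B2, T, E, A, Y, F, D2.
The only rule concluding Q is R38, which needs A2; that is never established.

No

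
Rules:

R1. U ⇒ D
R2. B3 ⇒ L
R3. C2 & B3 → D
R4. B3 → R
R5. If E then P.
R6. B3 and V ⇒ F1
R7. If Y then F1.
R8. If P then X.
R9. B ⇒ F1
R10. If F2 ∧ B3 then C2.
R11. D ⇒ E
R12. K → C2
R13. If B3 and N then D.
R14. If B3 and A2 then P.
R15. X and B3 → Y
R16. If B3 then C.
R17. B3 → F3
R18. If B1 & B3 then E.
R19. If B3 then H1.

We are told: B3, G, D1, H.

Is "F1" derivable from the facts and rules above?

Forward chaining from the given facts derives: L, R, C, F3, H1.
Rules concluding F1: R6 needs V; R7 needs Y; R9 needs B — none of these are established.

No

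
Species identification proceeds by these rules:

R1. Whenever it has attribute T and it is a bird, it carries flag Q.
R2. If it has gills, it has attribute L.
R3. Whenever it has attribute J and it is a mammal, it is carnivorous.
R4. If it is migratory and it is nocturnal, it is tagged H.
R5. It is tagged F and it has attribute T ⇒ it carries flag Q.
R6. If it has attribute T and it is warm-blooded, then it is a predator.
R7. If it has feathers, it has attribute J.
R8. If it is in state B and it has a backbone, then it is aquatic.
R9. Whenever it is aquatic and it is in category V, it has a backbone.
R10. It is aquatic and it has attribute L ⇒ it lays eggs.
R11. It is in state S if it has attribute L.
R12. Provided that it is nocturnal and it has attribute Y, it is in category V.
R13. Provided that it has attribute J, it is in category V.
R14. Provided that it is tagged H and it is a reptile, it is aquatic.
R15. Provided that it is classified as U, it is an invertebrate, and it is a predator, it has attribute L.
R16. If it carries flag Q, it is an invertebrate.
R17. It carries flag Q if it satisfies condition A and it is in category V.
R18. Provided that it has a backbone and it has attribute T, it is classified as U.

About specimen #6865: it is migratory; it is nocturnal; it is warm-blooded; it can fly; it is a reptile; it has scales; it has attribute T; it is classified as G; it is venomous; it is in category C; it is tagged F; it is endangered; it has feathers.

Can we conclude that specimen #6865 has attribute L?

Yes

By R4 (it is migratory, it is nocturnal): it is tagged H.
By R5 (it is tagged F, it has attribute T): it carries flag Q.
By R6 (it has attribute T, it is warm-blooded): it is a predator.
By R7 (it has feathers): it has attribute J.
By R13 (it has attribute J): it is in category V.
By R14 (it is tagged H, it is a reptile): it is aquatic.
By R16 (it carries flag Q): it is an invertebrate.
By R9 (it is aquatic, it is in category V): it has a backbone.
By R18 (it has a backbone, it has attribute T): it is classified as U.
By R15 (it is classified as U, it is an invertebrate, it is a predator): it has attribute L.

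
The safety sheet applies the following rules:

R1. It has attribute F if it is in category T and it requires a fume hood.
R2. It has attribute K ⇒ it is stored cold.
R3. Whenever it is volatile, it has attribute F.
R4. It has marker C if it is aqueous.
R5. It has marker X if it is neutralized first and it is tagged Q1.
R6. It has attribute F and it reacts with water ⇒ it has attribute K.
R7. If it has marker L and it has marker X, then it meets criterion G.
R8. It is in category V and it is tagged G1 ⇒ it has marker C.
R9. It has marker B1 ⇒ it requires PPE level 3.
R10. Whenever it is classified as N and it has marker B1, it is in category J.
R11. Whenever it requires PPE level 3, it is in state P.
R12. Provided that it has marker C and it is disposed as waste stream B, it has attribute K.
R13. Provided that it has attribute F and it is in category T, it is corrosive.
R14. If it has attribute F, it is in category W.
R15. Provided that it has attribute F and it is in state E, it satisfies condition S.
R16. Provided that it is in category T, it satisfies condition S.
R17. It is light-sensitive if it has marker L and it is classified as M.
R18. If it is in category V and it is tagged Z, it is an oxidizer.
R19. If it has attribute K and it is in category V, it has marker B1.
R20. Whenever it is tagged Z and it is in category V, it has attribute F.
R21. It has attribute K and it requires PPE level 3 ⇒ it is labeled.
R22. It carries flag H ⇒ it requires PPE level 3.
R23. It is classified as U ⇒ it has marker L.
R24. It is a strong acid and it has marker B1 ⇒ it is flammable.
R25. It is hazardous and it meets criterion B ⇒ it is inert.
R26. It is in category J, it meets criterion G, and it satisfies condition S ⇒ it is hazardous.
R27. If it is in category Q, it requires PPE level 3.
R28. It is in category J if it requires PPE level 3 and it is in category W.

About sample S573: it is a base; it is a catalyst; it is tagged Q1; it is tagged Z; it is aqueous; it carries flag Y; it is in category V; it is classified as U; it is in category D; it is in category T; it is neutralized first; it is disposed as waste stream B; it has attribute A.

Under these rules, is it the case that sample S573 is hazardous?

Yes

By R4 (it is aqueous): it has marker C.
By R5 (it is neutralized first, it is tagged Q1): it has marker X.
By R12 (it has marker C, it is disposed as waste stream B): it has attribute K.
By R16 (it is in category T): it satisfies condition S.
By R19 (it has attribute K, it is in category V): it has marker B1.
By R20 (it is tagged Z, it is in category V): it has attribute F.
By R23 (it is classified as U): it has marker L.
By R7 (it has marker L, it has marker X): it meets criterion G.
By R9 (it has marker B1): it requires PPE level 3.
By R14 (it has attribute F): it is in category W.
By R28 (it requires PPE level 3, it is in category W): it is in category J.
By R26 (it is in category J, it meets criterion G, it satisfies condition S): it is hazardous.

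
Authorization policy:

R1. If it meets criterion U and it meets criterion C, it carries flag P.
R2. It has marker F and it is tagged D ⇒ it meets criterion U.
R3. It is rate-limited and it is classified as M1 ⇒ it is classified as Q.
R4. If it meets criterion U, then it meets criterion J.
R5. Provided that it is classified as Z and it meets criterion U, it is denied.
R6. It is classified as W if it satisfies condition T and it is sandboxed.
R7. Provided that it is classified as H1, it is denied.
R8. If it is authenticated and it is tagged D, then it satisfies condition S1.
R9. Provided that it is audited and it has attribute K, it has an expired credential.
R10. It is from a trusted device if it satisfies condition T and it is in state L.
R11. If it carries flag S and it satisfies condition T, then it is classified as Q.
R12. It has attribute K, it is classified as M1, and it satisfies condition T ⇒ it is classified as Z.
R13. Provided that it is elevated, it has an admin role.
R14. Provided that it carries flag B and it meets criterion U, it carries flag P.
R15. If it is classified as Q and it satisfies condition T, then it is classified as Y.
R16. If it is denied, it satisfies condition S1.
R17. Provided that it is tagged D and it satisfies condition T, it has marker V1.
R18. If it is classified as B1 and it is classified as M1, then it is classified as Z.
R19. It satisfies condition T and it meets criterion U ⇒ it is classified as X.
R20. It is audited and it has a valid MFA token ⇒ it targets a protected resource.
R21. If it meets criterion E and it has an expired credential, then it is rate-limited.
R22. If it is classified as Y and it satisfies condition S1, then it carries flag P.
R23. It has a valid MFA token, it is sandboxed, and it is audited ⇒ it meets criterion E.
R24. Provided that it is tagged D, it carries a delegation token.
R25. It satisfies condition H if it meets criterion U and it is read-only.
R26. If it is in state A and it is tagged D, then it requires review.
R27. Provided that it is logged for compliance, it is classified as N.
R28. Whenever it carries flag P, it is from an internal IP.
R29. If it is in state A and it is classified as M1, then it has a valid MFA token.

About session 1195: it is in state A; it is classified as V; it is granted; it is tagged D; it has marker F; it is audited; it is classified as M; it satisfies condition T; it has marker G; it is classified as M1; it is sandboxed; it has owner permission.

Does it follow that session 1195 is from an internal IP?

No

Forward chaining from the given facts derives: meets criterion U, meets criterion J, is classified as W, has marker V1, is classified as X, carries a delegation token, requires review, has a valid MFA token, targets a protected resource, meets criterion E.
The only rule concluding "it is from an internal IP" is R28, which needs "it carries flag P"; that is never established.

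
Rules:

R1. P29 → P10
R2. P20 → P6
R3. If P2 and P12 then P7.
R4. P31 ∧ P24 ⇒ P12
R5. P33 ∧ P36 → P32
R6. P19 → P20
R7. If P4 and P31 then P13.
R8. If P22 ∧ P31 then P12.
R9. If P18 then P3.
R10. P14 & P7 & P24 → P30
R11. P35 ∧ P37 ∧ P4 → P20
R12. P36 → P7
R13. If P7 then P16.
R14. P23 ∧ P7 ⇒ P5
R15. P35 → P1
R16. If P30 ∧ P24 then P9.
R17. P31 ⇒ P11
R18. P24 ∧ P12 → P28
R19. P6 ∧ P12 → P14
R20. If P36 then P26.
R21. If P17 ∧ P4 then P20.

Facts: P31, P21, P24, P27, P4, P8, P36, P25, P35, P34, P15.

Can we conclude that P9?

No

Forward chaining from the given facts derives: P12, P13, P7, P16, P1, P11, P28, P26.
The only rule concluding P9 is R16, which needs P30; that is never established.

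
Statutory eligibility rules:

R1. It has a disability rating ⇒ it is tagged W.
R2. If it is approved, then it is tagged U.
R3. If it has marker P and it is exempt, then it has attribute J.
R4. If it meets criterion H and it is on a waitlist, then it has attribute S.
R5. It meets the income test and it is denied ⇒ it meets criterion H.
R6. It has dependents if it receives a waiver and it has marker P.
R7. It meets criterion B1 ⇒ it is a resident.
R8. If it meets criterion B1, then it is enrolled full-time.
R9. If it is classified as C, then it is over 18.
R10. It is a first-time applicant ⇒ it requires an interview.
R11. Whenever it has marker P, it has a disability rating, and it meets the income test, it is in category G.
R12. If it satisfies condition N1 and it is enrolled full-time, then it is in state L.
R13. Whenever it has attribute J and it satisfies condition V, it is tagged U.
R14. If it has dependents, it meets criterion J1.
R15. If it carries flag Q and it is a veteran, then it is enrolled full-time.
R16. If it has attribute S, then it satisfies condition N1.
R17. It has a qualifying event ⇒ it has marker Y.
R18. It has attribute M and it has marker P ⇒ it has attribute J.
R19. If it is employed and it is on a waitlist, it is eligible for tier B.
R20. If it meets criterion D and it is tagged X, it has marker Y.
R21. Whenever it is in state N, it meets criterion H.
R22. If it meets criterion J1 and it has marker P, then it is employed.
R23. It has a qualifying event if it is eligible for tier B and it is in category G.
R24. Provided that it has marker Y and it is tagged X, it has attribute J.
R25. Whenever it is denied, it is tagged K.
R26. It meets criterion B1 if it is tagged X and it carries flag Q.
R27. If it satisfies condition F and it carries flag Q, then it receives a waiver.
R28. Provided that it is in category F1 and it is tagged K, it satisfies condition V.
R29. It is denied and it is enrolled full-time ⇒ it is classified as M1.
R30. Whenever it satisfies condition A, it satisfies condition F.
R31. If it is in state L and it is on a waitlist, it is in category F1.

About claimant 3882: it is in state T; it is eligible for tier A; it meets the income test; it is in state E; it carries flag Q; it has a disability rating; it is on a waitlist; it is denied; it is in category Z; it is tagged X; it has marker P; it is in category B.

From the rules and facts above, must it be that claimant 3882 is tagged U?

Forward chaining from the given facts derives: is tagged W, meets criterion H, is in category G, is tagged K, meets criterion B1, has attribute S, is a resident, is enrolled full-time, satisfies condition N1, is classified as M1, is in state L, is in category F1, satisfies condition V.
Rules concluding "it is tagged U": R2 needs "it is approved"; R13 needs "it has attribute J" — none of these are established.

No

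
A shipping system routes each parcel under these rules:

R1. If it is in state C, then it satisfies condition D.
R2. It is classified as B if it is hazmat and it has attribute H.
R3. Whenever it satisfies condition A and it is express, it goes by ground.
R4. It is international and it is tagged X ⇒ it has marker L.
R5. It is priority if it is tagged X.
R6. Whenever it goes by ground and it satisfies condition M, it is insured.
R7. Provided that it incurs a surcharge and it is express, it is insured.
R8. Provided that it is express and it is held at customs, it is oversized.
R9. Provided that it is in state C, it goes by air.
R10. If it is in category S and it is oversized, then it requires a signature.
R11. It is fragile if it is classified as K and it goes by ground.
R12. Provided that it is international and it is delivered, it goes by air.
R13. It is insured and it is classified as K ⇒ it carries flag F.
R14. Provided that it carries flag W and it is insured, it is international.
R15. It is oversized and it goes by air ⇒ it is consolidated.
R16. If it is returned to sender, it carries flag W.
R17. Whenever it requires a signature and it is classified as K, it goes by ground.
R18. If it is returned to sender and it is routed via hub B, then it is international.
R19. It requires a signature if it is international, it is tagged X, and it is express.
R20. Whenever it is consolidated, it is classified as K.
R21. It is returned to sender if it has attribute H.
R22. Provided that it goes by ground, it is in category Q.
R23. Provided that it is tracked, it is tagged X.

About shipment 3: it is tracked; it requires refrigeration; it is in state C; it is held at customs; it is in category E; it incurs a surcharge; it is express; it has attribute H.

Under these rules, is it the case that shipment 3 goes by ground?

By R7 (it incurs a surcharge, it is express): it is insured.
By R8 (it is express, it is held at customs): it is oversized.
By R9 (it is in state C): it goes by air.
By R15 (it is oversized, it goes by air): it is consolidated.
By R20 (it is consolidated): it is classified as K.
By R21 (it has attribute H): it is returned to sender.
By R23 (it is tracked): it is tagged X.
By R16 (it is returned to sender): it carries flag W.
By R14 (it carries flag W, it is insured): it is international.
By R19 (it is international, it is tagged X, it is express): it requires a signature.
By R17 (it requires a signature, it is classified as K): it goes by ground.

Yes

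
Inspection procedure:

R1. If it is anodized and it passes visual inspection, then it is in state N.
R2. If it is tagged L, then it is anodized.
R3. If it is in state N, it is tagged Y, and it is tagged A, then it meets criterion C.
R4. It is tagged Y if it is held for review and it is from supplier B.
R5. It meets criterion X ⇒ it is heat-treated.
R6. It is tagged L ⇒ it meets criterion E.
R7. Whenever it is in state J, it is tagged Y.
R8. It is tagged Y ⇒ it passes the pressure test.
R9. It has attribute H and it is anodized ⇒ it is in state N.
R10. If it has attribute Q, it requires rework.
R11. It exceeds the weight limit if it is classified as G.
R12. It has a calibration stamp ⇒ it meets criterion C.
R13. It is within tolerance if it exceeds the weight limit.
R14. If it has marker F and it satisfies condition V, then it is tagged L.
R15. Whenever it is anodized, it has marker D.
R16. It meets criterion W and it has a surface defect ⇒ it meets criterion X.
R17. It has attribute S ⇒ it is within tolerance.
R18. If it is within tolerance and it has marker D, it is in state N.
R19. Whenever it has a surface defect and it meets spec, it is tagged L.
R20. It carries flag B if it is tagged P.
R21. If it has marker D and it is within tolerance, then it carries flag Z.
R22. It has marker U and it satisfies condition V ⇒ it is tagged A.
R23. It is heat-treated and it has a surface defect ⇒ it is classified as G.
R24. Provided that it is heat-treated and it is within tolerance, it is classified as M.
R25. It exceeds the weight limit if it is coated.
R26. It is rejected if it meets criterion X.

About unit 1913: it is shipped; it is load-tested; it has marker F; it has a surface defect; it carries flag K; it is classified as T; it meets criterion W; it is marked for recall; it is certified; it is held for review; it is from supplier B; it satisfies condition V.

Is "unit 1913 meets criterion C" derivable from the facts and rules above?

No

Forward chaining from the given facts derives: is tagged Y, passes the pressure test, is tagged L, meets criterion X, is rejected, is anodized, is heat-treated, meets criterion E, has marker D, is classified as G, exceeds the weight limit, is within tolerance, is in state N, carries flag Z, is classified as M.
Rules concluding "it meets criterion C": R3 needs "it is tagged A"; R12 needs "it has a calibration stamp" — none of these are established.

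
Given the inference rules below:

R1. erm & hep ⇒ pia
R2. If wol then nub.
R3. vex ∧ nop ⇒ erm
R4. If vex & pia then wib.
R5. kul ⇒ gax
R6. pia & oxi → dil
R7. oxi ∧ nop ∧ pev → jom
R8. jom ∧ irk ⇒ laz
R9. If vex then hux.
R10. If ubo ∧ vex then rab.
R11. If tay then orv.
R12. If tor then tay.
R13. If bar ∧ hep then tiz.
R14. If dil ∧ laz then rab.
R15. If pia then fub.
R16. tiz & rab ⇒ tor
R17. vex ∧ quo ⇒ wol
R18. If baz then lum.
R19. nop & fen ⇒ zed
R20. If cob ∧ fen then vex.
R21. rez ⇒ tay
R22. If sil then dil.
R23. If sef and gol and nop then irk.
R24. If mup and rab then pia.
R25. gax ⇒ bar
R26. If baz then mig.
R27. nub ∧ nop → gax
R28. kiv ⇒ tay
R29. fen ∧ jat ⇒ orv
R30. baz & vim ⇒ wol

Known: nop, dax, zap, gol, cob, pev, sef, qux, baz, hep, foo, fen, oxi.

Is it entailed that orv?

Forward chaining from the given facts derives: jom, lum, zed, vex, irk, mig, erm, laz, hux, pia, wib, dil, rab, fub.
Rules concluding orv: R11 needs tay; R29 needs jat — none of these are established.

No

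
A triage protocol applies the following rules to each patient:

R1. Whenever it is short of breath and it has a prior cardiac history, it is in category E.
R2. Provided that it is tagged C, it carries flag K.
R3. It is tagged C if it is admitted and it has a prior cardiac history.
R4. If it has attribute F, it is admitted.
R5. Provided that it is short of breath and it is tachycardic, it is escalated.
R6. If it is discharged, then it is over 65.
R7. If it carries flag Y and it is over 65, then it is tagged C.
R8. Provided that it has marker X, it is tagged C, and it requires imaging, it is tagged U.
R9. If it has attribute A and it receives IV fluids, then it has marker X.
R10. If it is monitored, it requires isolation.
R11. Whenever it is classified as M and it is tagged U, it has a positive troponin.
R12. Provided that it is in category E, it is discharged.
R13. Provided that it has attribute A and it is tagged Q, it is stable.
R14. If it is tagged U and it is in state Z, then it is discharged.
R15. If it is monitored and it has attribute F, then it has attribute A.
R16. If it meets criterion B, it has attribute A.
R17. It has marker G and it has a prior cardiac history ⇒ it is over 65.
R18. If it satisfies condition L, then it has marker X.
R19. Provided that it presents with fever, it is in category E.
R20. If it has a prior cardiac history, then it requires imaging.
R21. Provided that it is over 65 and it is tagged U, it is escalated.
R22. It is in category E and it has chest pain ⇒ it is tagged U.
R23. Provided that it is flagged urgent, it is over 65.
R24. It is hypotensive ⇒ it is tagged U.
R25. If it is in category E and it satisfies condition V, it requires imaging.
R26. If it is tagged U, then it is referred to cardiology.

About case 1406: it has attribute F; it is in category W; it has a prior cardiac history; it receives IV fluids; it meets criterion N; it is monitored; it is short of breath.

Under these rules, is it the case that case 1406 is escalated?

Yes

By R1 (it is short of breath, it has a prior cardiac history): it is in category E.
By R4 (it has attribute F): it is admitted.
By R12 (it is in category E): it is discharged.
By R15 (it is monitored, it has attribute F): it has attribute A.
By R20 (it has a prior cardiac history): it requires imaging.
By R3 (it is admitted, it has a prior cardiac history): it is tagged C.
By R6 (it is discharged): it is over 65.
By R9 (it has attribute A, it receives IV fluids): it has marker X.
By R8 (it has marker X, it is tagged C, it requires imaging): it is tagged U.
By R21 (it is over 65, it is tagged U): it is escalated.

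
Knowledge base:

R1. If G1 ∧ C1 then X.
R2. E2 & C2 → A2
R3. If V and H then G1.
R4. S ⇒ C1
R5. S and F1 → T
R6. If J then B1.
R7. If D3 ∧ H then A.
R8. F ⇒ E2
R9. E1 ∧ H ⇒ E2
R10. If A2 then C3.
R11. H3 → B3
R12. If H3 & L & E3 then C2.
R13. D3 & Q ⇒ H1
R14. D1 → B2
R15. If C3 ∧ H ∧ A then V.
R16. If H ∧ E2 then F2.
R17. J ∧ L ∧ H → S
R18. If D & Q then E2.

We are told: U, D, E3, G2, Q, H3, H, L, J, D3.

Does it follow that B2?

No

Forward chaining from the given facts derives: B1, A, B3, C2, H1, S, E2, A2, C1, C3, V, F2, G1, X.
The only rule concluding B2 is R14, which needs D1; that is never established.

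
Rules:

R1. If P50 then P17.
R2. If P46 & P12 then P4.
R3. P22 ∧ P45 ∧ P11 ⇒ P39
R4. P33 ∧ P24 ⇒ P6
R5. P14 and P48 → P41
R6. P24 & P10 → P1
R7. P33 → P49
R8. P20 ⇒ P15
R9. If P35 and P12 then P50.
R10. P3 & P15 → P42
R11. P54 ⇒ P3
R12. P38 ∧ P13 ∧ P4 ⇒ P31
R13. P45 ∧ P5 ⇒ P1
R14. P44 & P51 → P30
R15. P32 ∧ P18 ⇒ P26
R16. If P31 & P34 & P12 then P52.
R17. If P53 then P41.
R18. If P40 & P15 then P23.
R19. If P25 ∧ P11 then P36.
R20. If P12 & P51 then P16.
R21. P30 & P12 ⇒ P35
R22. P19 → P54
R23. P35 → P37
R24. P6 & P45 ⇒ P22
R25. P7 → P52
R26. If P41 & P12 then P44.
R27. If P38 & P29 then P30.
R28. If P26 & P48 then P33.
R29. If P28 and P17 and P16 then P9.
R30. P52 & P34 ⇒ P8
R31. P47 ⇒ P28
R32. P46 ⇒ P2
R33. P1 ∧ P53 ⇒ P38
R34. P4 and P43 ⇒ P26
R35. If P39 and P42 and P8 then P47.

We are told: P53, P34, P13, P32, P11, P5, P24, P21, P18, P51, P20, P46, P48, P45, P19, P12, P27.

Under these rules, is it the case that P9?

Yes

P4  (by R2: P46, P12)
P15  (by R8: P20)
P1  (by R13: P45, P5)
P26  (by R15: P32, P18)
P41  (by R17: P53)
P16  (by R20: P12, P51)
P54  (by R22: P19)
P44  (by R26: P41, P12)
P33  (by R28: P26, P48)
P38  (by R33: P1, P53)
P6  (by R4: P33, P24)
P3  (by R11: P54)
P31  (by R12: P38, P13, P4)
P30  (by R14: P44, P51)
P52  (by R16: P31, P34, P12)
P35  (by R21: P30, P12)
P22  (by R24: P6, P45)
P8  (by R30: P52, P34)
P39  (by R3: P22, P45, P11)
P50  (by R9: P35, P12)
P42  (by R10: P3, P15)
P47  (by R35: P39, P42, P8)
P17  (by R1: P50)
P28  (by R31: P47)
P9  (by R29: P28, P17, P16)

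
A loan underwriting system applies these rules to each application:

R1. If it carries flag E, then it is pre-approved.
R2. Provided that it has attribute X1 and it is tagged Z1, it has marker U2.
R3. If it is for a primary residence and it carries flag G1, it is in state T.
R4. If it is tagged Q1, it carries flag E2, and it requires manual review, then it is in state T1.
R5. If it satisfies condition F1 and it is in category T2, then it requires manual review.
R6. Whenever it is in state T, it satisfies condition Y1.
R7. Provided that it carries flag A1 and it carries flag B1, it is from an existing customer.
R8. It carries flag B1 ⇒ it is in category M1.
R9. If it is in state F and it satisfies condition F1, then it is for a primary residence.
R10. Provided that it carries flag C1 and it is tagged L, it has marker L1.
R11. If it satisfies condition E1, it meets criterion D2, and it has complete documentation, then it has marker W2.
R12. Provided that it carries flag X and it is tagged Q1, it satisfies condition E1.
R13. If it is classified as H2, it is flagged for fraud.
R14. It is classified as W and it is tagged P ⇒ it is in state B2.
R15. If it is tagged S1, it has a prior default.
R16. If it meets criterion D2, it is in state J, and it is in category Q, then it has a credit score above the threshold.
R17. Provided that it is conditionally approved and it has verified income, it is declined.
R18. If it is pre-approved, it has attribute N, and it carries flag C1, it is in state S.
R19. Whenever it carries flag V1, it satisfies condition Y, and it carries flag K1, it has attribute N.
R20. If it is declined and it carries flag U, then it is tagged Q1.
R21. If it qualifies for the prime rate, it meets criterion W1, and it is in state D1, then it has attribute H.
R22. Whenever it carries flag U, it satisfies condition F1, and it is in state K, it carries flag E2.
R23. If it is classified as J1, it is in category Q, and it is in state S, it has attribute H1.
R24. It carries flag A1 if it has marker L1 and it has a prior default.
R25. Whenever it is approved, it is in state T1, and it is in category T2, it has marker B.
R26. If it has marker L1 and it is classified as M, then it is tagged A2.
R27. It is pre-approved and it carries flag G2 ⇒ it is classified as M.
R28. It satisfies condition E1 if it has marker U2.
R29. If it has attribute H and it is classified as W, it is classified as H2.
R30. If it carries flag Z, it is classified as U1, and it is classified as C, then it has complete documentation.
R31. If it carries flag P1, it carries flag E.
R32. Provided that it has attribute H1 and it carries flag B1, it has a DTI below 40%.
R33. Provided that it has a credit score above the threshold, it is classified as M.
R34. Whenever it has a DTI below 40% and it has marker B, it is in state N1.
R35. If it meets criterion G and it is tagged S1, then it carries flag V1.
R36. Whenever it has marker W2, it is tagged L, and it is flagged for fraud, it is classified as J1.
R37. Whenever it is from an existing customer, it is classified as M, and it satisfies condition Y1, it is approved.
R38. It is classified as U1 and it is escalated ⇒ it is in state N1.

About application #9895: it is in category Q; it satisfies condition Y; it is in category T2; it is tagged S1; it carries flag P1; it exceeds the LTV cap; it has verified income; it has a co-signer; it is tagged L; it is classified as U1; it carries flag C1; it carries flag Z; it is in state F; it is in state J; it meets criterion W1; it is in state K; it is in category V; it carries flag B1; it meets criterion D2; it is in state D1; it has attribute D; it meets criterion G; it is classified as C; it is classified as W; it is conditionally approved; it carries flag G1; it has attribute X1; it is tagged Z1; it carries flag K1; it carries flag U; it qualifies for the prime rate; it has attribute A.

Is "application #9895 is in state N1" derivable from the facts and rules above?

Forward chaining from the given facts derives: has marker U2, is in category M1, has marker L1, has a prior default, has a credit score above the threshold, is declined, is tagged Q1, has attribute H, carries flag A1, satisfies condition E1, is classified as H2, has complete documentation, carries flag E, is classified as M, carries flag V1, is pre-approved, is from an existing customer, has marker W2, is flagged for fraud, has attribute N, is tagged A2, is classified as J1, is in state S, has attribute H1, has a DTI below 40%.
Rules concluding "it is in state N1": R34 needs "it has marker B"; R38 needs "it is escalated" — none of these are established.

No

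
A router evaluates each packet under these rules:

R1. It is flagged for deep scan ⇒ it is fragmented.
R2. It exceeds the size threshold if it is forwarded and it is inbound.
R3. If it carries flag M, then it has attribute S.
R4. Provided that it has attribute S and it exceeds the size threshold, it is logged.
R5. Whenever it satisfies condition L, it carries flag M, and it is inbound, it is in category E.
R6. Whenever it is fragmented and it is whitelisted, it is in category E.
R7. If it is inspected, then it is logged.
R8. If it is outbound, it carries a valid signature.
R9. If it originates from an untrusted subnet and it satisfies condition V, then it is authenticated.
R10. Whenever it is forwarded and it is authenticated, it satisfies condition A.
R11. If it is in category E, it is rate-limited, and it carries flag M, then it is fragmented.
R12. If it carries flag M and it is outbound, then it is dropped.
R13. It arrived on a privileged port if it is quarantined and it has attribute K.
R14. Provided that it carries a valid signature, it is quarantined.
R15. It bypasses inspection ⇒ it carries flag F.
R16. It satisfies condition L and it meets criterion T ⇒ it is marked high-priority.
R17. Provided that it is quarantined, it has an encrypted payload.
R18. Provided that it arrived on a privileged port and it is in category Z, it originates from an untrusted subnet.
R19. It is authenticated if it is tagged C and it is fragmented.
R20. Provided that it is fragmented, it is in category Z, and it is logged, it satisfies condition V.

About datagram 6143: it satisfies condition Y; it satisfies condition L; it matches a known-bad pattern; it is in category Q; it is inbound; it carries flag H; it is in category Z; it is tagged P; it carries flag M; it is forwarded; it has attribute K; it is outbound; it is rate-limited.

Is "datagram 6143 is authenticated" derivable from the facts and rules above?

Yes

By R2 (it is forwarded, it is inbound): it exceeds the size threshold.
By R3 (it carries flag M): it has attribute S.
By R4 (it has attribute S, it exceeds the size threshold): it is logged.
By R5 (it satisfies condition L, it carries flag M, it is inbound): it is in category E.
By R8 (it is outbound): it carries a valid signature.
By R11 (it is in category E, it is rate-limited, it carries flag M): it is fragmented.
By R14 (it carries a valid signature): it is quarantined.
By R20 (it is fragmented, it is in category Z, it is logged): it satisfies condition V.
By R13 (it is quarantined, it has attribute K): it arrived on a privileged port.
By R18 (it arrived on a privileged port, it is in category Z): it originates from an untrusted subnet.
By R9 (it originates from an untrusted subnet, it satisfies condition V): it is authenticated.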